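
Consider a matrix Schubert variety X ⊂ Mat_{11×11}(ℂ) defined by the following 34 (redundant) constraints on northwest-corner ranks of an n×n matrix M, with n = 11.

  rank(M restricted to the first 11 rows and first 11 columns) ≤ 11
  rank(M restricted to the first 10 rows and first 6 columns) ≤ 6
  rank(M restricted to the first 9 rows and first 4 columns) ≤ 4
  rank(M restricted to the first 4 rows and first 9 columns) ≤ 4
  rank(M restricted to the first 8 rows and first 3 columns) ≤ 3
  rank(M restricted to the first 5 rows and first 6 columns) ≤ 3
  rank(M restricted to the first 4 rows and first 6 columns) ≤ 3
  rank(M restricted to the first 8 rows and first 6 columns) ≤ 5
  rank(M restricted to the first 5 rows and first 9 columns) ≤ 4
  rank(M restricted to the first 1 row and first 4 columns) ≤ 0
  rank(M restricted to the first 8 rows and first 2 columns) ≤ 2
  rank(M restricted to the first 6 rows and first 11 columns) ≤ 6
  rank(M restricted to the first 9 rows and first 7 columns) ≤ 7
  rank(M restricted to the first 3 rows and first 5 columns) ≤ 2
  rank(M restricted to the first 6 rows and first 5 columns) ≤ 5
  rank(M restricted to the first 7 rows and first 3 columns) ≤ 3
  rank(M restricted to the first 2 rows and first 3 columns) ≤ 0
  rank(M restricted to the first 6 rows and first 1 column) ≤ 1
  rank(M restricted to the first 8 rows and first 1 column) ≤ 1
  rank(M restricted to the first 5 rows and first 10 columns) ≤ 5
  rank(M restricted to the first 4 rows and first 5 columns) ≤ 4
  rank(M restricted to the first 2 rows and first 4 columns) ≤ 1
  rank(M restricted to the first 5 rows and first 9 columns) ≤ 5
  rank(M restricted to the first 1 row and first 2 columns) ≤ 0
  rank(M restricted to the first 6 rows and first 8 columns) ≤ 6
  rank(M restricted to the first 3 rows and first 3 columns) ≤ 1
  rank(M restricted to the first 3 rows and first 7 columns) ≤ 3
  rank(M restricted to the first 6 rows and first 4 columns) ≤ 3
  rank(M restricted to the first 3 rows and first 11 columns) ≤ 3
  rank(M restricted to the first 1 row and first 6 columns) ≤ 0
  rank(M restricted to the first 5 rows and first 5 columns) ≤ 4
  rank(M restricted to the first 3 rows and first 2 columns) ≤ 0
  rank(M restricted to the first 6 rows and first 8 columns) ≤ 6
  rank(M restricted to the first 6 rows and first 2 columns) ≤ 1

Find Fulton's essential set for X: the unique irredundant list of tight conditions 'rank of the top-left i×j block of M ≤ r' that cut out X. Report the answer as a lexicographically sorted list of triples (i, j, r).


Recovering R(i,j) via the rank-extension bound from the 34 conditions:

  0 | 0 | 0 | 0 | 0 | 0 | 1 | 1 | 1 | 1 | 1
  0 | 0 | 0 | 1 | 1 | 1 | 2 | 2 | 2 | 2 | 2
  0 | 0 | 1 | 2 | 2 | 2 | 3 | 3 | 3 | 3 | 3
  1 | 1 | 2 | 3 | 3 | 3 | 4 | 4 | 4 | 4 | 4
  1 | 1 | 2 | 3 | 3 | 3 | 4 | 4 | 4 | 5 | 5
  1 | 1 | 2 | 3 | 4 | 4 | 5 | 5 | 5 | 6 | 6
  1 | 2 | 3 | 4 | 5 | 5 | 6 | 6 | 6 | 7 | 7
  1 | 2 | 3 | 4 | 5 | 5 | 6 | 7 | 7 | 8 | 8
  1 | 2 | 3 | 4 | 5 | 6 | 7 | 8 | 8 | 9 | 9
  1 | 2 | 3 | 4 | 5 | 6 | 7 | 8 | 9 | 10 | 10
  1 | 2 | 3 | 4 | 5 | 6 | 7 | 8 | 9 | 10 | 11

reading off 1-entries of Δ²R: w = (7, 4, 3, 1, 10, 5, 2, 8, 6, 9, 11).

Rothe diagram D(w) (18 cells), 7 SE-corners (essential conditions):

[(1, 6, 0), (2, 3, 0), (3, 2, 0), (5, 6, 3), (5, 9, 4), (6, 2, 1), (8, 6, 5)]


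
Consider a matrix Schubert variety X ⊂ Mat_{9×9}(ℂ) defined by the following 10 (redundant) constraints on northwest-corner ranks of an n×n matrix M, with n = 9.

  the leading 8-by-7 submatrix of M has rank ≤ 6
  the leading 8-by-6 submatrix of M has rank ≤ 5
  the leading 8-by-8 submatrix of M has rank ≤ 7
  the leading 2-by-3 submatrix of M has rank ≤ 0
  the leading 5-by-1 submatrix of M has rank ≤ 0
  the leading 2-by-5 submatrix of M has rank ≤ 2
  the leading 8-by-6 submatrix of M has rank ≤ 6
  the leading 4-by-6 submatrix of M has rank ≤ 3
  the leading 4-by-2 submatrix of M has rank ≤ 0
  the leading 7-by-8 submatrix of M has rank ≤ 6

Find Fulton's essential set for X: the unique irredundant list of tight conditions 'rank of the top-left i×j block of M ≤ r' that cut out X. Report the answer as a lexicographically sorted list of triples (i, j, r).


Rank table r_w(9×9) implied by the 10 constraints:

  i=1: 0, 0, 0, 1, 1, 1, 1, 1, 1
  i=2: 0, 0, 0, 1, 2, 2, 2, 2, 2
  i=3: 0, 0, 1, 2, 3, 3, 3, 3, 3
  i=4: 0, 0, 1, 2, 3, 3, 4, 4, 4
  i=5: 0, 1, 2, 3, 4, 4, 5, 5, 5
  i=6: 1, 2, 3, 4, 5, 5, 6, 6, 6
  i=7: 1, 2, 3, 4, 5, 5, 6, 6, 7
  i=8: 1, 2, 3, 4, 5, 5, 6, 7, 8
  i=9: 1, 2, 3, 4, 5, 6, 7, 8, 9

hence w(1..9) = (4, 5, 3, 7, 2, 1, 9, 8, 6).

Rothe diagram D(w) (15 cells), 6 SE-corners (essential conditions):

[(2, 3, 0), (4, 2, 0), (4, 6, 3), (5, 1, 0), (7, 8, 6), (8, 6, 5)]


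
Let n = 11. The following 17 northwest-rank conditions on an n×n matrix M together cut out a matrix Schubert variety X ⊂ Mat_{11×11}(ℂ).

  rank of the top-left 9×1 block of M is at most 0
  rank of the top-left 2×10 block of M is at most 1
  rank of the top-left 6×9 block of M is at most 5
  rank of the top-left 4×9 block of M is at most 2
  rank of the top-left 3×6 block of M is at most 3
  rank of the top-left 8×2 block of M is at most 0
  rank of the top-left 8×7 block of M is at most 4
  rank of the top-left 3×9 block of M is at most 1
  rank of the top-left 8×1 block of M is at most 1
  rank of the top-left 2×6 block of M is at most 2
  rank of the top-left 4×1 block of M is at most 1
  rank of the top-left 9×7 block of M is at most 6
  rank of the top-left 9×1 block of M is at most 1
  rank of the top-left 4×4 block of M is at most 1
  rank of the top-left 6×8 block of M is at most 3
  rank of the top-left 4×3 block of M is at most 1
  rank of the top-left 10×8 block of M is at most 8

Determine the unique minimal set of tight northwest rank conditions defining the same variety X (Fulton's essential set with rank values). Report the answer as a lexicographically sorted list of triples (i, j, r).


Recovering R(i,j) via the rank-extension bound from the 17 conditions:

  i=1: 0 | 0 | 1 | 1 | 1 | 1 | 1 | 1 | 1 | 1 | 1
  i=2: 0 | 0 | 1 | 1 | 1 | 1 | 1 | 1 | 1 | 1 | 2
  i=3: 0 | 0 | 1 | 1 | 1 | 1 | 1 | 1 | 1 | 2 | 3
  i=4: 0 | 0 | 1 | 1 | 2 | 2 | 2 | 2 | 2 | 3 | 4
  i=5: 0 | 0 | 1 | 2 | 3 | 3 | 3 | 3 | 3 | 4 | 5
  i=6: 0 | 0 | 1 | 2 | 3 | 3 | 3 | 3 | 4 | 5 | 6
  i=7: 0 | 0 | 1 | 2 | 3 | 4 | 4 | 4 | 5 | 6 | 7
  i=8: 0 | 0 | 1 | 2 | 3 | 4 | 4 | 5 | 6 | 7 | 8
  i=9: 0 | 1 | 2 | 3 | 4 | 5 | 5 | 6 | 7 | 8 | 9
  i=10: 1 | 2 | 3 | 4 | 5 | 6 | 6 | 7 | 8 | 9 | 10
  i=11: 1 | 2 | 3 | 4 | 5 | 6 | 7 | 8 | 9 | 10 | 11

so w = (3, 11, 10, 5, 4, 9, 6, 8, 2, 1, 7).

|D(w)|=35, |Ess(w)|=7:

[(2, 10, 1), (3, 9, 1), (4, 4, 1), (6, 8, 3), (8, 2, 0), (8, 7, 4), (9, 1, 0)]


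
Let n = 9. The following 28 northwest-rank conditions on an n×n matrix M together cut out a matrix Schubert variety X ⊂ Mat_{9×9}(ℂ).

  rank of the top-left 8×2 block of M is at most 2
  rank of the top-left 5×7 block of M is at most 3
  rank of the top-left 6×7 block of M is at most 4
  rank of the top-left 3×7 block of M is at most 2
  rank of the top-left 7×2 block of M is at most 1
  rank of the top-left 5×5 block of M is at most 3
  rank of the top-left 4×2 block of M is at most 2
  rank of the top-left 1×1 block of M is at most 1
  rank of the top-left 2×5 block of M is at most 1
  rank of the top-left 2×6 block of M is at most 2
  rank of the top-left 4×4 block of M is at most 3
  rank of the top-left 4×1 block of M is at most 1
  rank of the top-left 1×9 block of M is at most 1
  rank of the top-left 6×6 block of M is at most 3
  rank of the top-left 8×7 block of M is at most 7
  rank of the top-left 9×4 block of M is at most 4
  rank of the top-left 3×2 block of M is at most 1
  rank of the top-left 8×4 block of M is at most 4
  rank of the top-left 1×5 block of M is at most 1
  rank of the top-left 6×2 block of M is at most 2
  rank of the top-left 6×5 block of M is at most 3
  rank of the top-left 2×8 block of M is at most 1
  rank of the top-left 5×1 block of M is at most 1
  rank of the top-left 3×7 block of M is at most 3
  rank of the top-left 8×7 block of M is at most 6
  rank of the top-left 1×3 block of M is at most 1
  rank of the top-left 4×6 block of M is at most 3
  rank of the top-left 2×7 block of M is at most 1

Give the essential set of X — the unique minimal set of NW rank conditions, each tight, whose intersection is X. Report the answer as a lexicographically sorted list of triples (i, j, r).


The tightest implied rank at each (i,j), from the 28 conditions:

  R[1]: 1  1  1  1  1  1  1  1  1
  R[2]: 1  1  1  1  1  1  1  1  2
  R[3]: 1  1  2  2  2  2  2  2  3
  R[4]: 1  1  2  3  3  3  3  3  4
  R[5]: 1  1  2  3  3  3  3  4  5
  R[6]: 1  1  2  3  3  3  4  5  6
  R[7]: 1  1  2  3  4  4  5  6  7
  R[8]: 1  2  3  4  5  5  6  7  8
  R[9]: 1  2  3  4  5  6  7  8  9

the unique w with this rank table is (1, 9, 3, 4, 8, 7, 5, 2, 6).

D(w) has 17 cells with 4 SE-corners; essential set:

[(2, 8, 1), (5, 7, 3), (6, 6, 3), (7, 2, 1)]


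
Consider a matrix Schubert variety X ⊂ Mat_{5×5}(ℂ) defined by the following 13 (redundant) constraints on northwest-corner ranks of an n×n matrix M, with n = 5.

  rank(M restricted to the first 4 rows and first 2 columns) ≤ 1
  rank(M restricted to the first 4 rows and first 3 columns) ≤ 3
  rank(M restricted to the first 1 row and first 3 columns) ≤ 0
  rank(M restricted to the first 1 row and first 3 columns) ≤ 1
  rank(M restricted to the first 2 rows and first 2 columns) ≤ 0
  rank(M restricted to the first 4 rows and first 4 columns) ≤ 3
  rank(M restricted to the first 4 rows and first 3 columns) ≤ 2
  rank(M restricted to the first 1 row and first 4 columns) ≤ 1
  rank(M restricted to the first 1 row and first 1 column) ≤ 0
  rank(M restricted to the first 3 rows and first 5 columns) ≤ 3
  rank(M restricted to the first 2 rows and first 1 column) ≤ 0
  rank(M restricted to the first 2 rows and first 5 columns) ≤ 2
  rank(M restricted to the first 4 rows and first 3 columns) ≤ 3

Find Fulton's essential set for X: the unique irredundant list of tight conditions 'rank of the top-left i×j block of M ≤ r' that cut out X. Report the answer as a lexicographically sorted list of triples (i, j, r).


Rank table r_w(5×5) implied by the 13 constraints:

  i=1: 0 0 0 1 1
  i=2: 0 0 1 2 2
  i=3: 1 1 2 3 3
  i=4: 1 1 2 3 4
  i=5: 1 2 3 4 5

the unique w with this rank table is (4, 3, 1, 5, 2).

ℓ(w)=6; the 3 essential cells (i,j,r):

[(1, 3, 0), (2, 2, 0), (4, 2, 1)]


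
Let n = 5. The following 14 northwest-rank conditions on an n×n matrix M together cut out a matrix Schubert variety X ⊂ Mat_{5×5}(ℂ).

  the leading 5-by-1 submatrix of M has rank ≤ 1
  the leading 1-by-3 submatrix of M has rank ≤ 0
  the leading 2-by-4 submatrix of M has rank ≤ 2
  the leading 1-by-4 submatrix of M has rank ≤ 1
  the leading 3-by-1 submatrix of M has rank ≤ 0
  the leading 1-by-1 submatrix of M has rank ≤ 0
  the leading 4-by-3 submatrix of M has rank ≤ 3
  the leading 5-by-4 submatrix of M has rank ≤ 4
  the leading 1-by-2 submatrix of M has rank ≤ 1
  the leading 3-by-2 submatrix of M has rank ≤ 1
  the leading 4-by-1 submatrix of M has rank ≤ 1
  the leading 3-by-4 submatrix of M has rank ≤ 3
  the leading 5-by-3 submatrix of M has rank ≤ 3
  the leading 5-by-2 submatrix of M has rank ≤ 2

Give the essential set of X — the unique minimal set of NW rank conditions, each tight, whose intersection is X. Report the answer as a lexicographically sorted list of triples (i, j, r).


Recovering R(i,j) via the rank-extension bound from the 14 conditions:

  i=1: 0 0 0 1 1
  i=2: 0 1 1 2 2
  i=3: 0 1 2 3 3
  i=4: 1 2 3 4 4
  i=5: 1 2 3 4 5

the unique w with this rank table is (4, 2, 3, 1, 5).

2 SE-corners of the 5-cell Rothe diagram give Ess(w):

[(1, 3, 0), (3, 1, 0)]


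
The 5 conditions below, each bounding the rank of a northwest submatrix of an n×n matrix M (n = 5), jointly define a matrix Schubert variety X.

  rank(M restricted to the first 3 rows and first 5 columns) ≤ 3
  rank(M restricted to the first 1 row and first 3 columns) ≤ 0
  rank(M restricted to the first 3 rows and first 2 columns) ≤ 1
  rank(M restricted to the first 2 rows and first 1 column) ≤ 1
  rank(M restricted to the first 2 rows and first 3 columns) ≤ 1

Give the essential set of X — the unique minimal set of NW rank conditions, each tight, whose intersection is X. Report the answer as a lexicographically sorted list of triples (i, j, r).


Reconstructing r_w from the 5 given conditions:

  0 | 0 | 0 | 1 | 1
  1 | 1 | 1 | 2 | 2
  1 | 1 | 2 | 3 | 3
  1 | 2 | 3 | 4 | 4
  1 | 2 | 3 | 4 | 5

hence w(1..5) = (4, 1, 3, 2, 5).

Fulton essential set (2 of the 4 Rothe cells):

[(1, 3, 0), (3, 2, 1)]


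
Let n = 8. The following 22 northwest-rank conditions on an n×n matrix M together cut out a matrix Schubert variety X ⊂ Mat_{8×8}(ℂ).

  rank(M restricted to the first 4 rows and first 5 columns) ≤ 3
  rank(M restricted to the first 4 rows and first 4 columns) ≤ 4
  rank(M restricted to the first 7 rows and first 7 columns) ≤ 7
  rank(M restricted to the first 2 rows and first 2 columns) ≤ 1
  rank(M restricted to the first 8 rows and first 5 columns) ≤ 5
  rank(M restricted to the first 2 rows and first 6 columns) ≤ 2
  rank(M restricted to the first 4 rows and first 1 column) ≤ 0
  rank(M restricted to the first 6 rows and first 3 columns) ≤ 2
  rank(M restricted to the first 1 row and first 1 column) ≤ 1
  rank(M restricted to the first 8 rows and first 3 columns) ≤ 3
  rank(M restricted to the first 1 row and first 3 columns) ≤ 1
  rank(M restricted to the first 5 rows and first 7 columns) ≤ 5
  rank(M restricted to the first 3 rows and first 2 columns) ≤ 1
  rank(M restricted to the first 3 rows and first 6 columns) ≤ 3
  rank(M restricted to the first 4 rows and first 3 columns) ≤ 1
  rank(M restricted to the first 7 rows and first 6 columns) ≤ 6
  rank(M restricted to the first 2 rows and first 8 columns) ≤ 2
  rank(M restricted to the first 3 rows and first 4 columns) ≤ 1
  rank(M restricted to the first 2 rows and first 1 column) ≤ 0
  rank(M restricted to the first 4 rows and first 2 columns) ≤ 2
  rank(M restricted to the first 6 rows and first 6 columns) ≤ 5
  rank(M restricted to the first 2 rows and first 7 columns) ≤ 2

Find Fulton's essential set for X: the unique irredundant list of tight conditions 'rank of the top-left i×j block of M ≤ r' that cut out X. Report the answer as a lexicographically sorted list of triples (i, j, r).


Rank table r_w(8×8) implied by the 22 constraints:

  R[1]: 0 1 1 1 1 1 1 1
  R[2]: 0 1 1 1 2 2 2 2
  R[3]: 0 1 1 1 2 3 3 3
  R[4]: 0 1 1 2 3 4 4 4
  R[5]: 1 2 2 3 4 5 5 5
  R[6]: 1 2 2 3 4 5 6 6
  R[7]: 1 2 3 4 5 6 7 7
  R[8]: 1 2 3 4 5 6 7 8

reading off 1-entries of Δ²R: w = (2, 5, 6, 4, 1, 7, 3, 8).

ℓ(w)=10; the 4 essential cells (i,j,r):

[(3, 4, 1), (4, 1, 0), (4, 3, 1), (6, 3, 2)]


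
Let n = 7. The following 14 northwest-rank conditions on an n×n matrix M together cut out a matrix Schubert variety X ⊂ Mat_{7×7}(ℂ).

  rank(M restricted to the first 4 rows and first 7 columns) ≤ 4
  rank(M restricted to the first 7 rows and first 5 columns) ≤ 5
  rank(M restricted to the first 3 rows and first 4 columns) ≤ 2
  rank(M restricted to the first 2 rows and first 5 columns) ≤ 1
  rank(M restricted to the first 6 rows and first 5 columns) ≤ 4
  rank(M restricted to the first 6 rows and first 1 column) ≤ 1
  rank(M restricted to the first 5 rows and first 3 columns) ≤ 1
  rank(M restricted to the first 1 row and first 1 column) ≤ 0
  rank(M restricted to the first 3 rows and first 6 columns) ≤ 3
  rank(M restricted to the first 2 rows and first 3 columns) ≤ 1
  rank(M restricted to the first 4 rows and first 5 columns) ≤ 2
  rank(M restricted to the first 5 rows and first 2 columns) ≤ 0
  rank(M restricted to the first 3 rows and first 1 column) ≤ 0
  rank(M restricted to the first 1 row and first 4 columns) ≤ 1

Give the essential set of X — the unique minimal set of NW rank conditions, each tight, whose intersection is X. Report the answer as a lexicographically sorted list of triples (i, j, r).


Propagating the 14 rank bounds to every northwest block:

  row 1: 0, 0, 1, 1, 1, 1, 1
  row 2: 0, 0, 1, 1, 1, 2, 2
  row 3: 0, 0, 1, 2, 2, 3, 3
  row 4: 0, 0, 1, 2, 2, 3, 4
  row 5: 0, 0, 1, 2, 3, 4, 5
  row 6: 1, 1, 2, 3, 4, 5, 6
  row 7: 1, 2, 3, 4, 5, 6, 7

so w = (3, 6, 4, 7, 5, 1, 2).

Rothe diagram D(w) (13 cells), 3 SE-corners (essential conditions):

[(2, 5, 1), (4, 5, 2), (5, 2, 0)]


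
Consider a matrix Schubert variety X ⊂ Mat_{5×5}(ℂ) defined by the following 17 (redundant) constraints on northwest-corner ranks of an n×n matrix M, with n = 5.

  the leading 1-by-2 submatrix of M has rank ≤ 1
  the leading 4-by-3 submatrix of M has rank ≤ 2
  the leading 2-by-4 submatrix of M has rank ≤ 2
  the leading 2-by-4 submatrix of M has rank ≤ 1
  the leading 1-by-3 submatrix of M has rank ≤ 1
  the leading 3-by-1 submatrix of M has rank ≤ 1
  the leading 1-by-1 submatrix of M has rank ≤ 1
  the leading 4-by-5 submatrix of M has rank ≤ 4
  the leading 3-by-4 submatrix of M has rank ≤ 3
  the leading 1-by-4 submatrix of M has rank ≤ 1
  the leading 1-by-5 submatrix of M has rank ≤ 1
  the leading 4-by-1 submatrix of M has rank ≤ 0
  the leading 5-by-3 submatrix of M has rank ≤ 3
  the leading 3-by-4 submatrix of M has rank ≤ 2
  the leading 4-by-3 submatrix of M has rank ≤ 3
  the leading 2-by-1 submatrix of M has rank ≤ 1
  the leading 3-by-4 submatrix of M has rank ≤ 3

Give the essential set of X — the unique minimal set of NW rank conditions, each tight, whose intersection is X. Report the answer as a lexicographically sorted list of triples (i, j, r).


Recovering R(i,j) via the rank-extension bound from the 17 conditions:

  i=1: 0 | 1 | 1 | 1 | 1
  i=2: 0 | 1 | 1 | 1 | 2
  i=3: 0 | 1 | 2 | 2 | 3
  i=4: 0 | 1 | 2 | 3 | 4
  i=5: 1 | 2 | 3 | 4 | 5

giving w = (2, 5, 3, 4, 1) via Δ²R.

ℓ(w)=6; the 2 essential cells (i,j,r):

[(2, 4, 1), (4, 1, 0)]


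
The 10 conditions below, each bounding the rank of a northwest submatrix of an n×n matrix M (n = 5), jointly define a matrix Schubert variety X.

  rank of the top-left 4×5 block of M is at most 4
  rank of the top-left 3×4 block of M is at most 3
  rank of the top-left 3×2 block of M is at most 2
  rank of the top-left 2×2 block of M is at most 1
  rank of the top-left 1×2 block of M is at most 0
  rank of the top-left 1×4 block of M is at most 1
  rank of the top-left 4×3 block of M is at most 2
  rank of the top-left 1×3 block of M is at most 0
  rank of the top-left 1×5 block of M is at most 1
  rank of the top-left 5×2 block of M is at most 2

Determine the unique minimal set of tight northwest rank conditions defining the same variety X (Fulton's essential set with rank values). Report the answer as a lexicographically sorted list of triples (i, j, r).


Recovering R(i,j) via the rank-extension bound from the 10 conditions:

  0 | 0 | 0 | 1 | 1
  1 | 1 | 1 | 2 | 2
  1 | 2 | 2 | 3 | 3
  1 | 2 | 2 | 3 | 4
  1 | 2 | 3 | 4 | 5

so w = (4, 1, 2, 5, 3).

|D(w)|=4, |Ess(w)|=2:

[(1, 3, 0), (4, 3, 2)]


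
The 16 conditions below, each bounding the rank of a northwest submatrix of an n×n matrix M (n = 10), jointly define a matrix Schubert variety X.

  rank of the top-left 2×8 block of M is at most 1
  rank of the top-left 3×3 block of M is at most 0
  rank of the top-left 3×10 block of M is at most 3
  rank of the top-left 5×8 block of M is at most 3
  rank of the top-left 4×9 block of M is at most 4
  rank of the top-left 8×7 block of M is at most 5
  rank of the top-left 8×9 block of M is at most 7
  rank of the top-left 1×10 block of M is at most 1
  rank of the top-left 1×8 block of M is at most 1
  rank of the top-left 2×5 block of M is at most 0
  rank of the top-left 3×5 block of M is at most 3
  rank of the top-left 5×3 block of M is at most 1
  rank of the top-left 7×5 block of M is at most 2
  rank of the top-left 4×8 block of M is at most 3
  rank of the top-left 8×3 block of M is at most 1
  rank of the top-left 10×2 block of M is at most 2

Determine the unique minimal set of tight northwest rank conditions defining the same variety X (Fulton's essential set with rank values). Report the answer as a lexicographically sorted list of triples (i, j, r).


Computing R[i][j] = min implied NW-rank bound (n=10, 16 conditions):

  0 0 0 0 0 1 1 1 1 1
  0 0 0 0 0 1 1 1 2 2
  0 0 0 1 1 2 2 2 3 3
  1 1 1 2 2 3 3 3 4 4
  1 1 1 2 2 3 3 3 4 5
  1 1 1 2 2 3 4 4 5 6
  1 1 1 2 2 3 4 5 6 7
  1 1 1 2 3 4 5 6 7 8
  1 2 2 3 4 5 6 7 8 9
  1 2 3 4 5 6 7 8 9 10

so w = (6, 9, 4, 1, 10, 7, 8, 5, 2, 3).

|D(w)|=28, |Ess(w)|=6:

[(2, 5, 0), (2, 8, 1), (3, 3, 0), (5, 8, 3), (7, 5, 2), (8, 3, 1)]


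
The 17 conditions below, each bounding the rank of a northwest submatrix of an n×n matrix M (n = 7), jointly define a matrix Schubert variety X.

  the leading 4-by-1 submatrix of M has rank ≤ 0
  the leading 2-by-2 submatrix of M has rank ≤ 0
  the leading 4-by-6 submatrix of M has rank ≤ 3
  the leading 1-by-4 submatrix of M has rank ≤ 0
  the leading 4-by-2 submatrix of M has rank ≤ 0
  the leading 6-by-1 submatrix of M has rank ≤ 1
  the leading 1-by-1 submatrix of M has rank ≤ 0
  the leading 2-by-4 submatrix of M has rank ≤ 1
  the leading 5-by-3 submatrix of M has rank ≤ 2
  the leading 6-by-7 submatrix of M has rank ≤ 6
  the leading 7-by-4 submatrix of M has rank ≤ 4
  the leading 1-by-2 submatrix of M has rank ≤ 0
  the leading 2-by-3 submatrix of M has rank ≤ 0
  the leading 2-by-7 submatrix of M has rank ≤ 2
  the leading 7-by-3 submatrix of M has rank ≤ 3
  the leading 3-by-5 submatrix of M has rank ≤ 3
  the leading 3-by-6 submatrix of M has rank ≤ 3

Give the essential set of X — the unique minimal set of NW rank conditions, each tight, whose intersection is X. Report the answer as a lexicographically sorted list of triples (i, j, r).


Propagating the 17 rank bounds to every northwest block:

  i=1: 0 0 0 0 1 1 1
  i=2: 0 0 0 1 2 2 2
  i=3: 0 0 1 2 3 3 3
  i=4: 0 0 1 2 3 3 4
  i=5: 1 1 2 3 4 4 5
  i=6: 1 2 3 4 5 5 6
  i=7: 1 2 3 4 5 6 7

second differences of R give the permutation w = (5, 4, 3, 7, 1, 2, 6).

Fulton essential set (4 of the 12 Rothe cells):

[(1, 4, 0), (2, 3, 0), (4, 2, 0), (4, 6, 3)]


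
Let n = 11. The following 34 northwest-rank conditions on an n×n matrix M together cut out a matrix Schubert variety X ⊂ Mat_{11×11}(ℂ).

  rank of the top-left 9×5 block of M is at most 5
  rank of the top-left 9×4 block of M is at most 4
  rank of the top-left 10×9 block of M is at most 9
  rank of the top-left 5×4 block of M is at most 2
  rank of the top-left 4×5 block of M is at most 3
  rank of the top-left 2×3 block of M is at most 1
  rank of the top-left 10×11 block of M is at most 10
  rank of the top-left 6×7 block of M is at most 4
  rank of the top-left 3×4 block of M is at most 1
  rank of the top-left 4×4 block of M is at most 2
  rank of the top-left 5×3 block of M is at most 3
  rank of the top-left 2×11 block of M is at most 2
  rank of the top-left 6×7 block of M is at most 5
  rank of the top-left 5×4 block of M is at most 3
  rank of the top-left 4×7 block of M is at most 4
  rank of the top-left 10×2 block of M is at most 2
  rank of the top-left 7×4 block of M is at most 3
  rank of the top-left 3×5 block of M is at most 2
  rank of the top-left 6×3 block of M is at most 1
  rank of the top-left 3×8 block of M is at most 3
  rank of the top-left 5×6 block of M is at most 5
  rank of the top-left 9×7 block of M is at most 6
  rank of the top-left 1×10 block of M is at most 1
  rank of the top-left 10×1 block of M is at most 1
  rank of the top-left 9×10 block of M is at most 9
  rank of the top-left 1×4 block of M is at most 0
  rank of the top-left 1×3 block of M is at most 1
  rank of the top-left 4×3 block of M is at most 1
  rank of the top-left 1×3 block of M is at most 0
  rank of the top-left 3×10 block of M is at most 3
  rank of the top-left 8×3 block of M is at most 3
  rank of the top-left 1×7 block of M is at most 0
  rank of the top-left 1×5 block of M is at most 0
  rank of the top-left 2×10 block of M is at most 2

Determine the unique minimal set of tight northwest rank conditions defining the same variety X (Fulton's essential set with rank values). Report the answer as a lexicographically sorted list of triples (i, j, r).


Reconstructing r_w from the 34 given conditions:

  R[1]: 0  0  0  0  0  0  0  1  1  1  1
  R[2]: 1  1  1  1  1  1  1  2  2  2  2
  R[3]: 1  1  1  1  2  2  2  3  3  3  3
  R[4]: 1  1  1  2  3  3  3  4  4  4  4
  R[5]: 1  1  1  2  3  4  4  5  5  5  5
  R[6]: 1  1  1  2  3  4  4  5  6  6  6
  R[7]: 1  2  2  3  4  5  5  6  7  7  7
  R[8]: 1  2  3  4  5  6  6  7  8  8  8
  R[9]: 1  2  3  4  5  6  6  7  8  9  9
  R[10]: 1  2  3  4  5  6  7  8  9  10  10
  R[11]: 1  2  3  4  5  6  7  8  9  10  11

second differences of R give the permutation w = (8, 1, 5, 4, 6, 9, 2, 3, 10, 7, 11).

D(w) has 18 cells with 5 SE-corners; essential set:

[(1, 7, 0), (3, 4, 1), (6, 3, 1), (6, 7, 4), (9, 7, 6)]


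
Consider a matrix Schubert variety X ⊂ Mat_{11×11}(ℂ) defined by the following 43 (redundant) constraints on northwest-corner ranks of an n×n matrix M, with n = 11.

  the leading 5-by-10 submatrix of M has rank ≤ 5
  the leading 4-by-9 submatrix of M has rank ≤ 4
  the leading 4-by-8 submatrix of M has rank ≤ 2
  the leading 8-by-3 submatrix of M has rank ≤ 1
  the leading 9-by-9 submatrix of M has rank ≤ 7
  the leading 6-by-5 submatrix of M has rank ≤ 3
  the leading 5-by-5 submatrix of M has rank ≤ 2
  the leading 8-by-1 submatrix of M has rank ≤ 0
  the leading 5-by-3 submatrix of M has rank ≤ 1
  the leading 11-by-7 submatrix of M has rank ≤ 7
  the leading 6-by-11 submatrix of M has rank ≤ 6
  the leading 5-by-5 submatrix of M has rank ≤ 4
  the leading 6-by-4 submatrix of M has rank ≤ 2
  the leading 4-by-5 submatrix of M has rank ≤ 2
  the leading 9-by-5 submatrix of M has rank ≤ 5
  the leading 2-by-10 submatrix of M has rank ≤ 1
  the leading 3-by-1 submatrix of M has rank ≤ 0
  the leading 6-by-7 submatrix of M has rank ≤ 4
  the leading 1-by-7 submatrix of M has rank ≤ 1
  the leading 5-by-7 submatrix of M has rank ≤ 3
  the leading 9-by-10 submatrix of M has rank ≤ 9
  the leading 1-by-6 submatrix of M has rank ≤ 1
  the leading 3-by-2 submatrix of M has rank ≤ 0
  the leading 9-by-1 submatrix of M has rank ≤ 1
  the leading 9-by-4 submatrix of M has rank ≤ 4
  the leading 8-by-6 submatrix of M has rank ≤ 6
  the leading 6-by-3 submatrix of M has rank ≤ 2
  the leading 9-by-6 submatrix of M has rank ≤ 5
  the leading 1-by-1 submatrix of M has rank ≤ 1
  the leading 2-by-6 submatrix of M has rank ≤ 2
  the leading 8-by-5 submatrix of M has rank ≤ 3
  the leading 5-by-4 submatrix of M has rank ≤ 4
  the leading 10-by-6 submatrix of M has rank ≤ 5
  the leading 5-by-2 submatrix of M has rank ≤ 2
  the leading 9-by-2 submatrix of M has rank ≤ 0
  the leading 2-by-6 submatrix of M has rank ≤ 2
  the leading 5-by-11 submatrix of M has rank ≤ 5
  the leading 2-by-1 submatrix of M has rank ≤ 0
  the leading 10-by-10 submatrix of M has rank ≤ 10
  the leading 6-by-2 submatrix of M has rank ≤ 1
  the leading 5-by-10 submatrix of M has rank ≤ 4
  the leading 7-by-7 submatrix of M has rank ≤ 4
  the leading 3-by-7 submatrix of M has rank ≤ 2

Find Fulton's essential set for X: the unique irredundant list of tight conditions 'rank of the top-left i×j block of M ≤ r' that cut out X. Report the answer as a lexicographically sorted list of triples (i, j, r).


Propagating the 43 rank bounds to every northwest block:

  R[1]: 0 | 0 | 1 | 1 | 1 | 1 | 1 | 1 | 1 | 1 | 1
  R[2]: 0 | 0 | 1 | 1 | 1 | 1 | 1 | 1 | 1 | 1 | 2
  R[3]: 0 | 0 | 1 | 2 | 2 | 2 | 2 | 2 | 2 | 2 | 3
  R[4]: 0 | 0 | 1 | 2 | 2 | 2 | 2 | 2 | 3 | 3 | 4
  R[5]: 0 | 0 | 1 | 2 | 2 | 3 | 3 | 3 | 4 | 4 | 5
  R[6]: 0 | 0 | 1 | 2 | 3 | 4 | 4 | 4 | 5 | 5 | 6
  R[7]: 0 | 0 | 1 | 2 | 3 | 4 | 4 | 5 | 6 | 6 | 7
  R[8]: 0 | 0 | 1 | 2 | 3 | 4 | 5 | 6 | 7 | 7 | 8
  R[9]: 0 | 0 | 1 | 2 | 3 | 4 | 5 | 6 | 7 | 8 | 9
  R[10]: 1 | 1 | 2 | 3 | 4 | 5 | 6 | 7 | 8 | 9 | 10
  R[11]: 1 | 2 | 3 | 4 | 5 | 6 | 7 | 8 | 9 | 10 | 11

hence w(1..11) = (3, 11, 4, 9, 6, 5, 8, 7, 10, 1, 2).

|D(w)|=31, |Ess(w)|=5:

[(2, 10, 1), (4, 8, 2), (5, 5, 2), (7, 7, 4), (9, 2, 0)]


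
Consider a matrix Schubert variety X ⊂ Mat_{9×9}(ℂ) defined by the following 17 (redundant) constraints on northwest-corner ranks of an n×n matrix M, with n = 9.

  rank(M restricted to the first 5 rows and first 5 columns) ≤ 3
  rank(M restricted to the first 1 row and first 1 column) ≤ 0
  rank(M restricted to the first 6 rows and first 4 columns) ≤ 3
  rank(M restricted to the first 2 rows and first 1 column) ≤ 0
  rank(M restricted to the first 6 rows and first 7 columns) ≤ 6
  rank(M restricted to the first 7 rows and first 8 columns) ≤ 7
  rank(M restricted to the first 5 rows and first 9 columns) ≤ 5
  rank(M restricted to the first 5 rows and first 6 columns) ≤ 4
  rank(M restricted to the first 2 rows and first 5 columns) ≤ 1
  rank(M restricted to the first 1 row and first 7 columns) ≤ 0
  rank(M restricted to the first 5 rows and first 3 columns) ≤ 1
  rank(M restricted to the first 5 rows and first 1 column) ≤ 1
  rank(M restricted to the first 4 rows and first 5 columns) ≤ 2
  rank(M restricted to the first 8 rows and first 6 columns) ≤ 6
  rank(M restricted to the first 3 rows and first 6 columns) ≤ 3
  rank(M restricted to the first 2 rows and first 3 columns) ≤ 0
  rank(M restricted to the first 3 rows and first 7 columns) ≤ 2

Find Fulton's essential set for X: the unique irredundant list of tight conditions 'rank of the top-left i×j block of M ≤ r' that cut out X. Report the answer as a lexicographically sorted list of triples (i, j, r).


Recovering R(i,j) via the rank-extension bound from the 17 conditions:

  0  0  0  0  0  0  0  1  1
  0  0  0  1  1  1  1  2  2
  1  1  1  2  2  2  2  3  3
  1  1  1  2  2  3  3  4  4
  1  1  1  2  3  4  4  5  5
  1  2  2  3  4  5  5  6  6
  1  2  3  4  5  6  6  7  7
  1  2  3  4  5  6  7  8  8
  1  2  3  4  5  6  7  8  9

so w = (8, 4, 1, 6, 5, 2, 3, 7, 9).

ℓ(w)=15; the 4 essential cells (i,j,r):

[(1, 7, 0), (2, 3, 0), (4, 5, 2), (5, 3, 1)]


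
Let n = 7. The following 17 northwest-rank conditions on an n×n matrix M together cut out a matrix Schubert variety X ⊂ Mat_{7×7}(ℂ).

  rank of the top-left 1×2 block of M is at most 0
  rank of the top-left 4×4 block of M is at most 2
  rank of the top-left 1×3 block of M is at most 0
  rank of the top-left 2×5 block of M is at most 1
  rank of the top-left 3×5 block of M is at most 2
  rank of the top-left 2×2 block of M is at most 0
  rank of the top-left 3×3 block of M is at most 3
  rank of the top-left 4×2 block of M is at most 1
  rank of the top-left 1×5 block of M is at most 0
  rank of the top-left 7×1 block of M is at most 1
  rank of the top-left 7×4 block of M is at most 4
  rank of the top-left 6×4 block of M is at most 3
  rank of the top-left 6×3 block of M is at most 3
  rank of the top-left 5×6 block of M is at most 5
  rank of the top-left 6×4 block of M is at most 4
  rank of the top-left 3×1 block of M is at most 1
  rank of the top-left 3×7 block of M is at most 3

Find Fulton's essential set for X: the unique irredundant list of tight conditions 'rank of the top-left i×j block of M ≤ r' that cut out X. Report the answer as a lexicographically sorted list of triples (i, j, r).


Computing R[i][j] = min implied NW-rank bound (n=7, 17 conditions):

  row 1: 0 | 0 | 0 | 0 | 0 | 1 | 1
  row 2: 0 | 0 | 1 | 1 | 1 | 2 | 2
  row 3: 1 | 1 | 2 | 2 | 2 | 3 | 3
  row 4: 1 | 1 | 2 | 2 | 3 | 4 | 4
  row 5: 1 | 2 | 3 | 3 | 4 | 5 | 5
  row 6: 1 | 2 | 3 | 3 | 4 | 5 | 6
  row 7: 1 | 2 | 3 | 4 | 5 | 6 | 7

reading off 1-entries of Δ²R: w = (6, 3, 1, 5, 2, 7, 4).

Rothe diagram D(w) (10 cells), 5 SE-corners (essential conditions):

[(1, 5, 0), (2, 2, 0), (4, 2, 1), (4, 4, 2), (6, 4, 3)]


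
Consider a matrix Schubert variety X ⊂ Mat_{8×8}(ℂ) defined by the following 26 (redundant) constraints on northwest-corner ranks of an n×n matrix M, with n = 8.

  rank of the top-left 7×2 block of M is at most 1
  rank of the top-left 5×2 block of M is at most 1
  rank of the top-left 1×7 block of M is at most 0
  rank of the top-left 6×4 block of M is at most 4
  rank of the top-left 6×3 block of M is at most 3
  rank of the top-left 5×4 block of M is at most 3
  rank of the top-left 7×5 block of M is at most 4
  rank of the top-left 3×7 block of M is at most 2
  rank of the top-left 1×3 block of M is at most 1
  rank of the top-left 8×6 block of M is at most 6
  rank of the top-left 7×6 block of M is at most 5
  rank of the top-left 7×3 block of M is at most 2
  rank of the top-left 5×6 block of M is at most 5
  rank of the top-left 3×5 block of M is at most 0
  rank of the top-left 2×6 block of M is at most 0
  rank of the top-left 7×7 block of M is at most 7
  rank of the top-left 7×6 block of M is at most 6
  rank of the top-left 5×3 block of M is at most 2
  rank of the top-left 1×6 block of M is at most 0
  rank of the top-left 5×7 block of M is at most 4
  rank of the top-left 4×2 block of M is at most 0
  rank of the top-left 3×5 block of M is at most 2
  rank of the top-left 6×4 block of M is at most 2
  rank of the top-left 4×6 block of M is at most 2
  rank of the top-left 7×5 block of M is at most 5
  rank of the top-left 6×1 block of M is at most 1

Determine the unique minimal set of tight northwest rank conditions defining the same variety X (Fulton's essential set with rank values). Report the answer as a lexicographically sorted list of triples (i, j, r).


Recovering R(i,j) via the rank-extension bound from the 26 conditions:

  R[1]: 0 0 0 0 0 0 0 1
  R[2]: 0 0 0 0 0 0 1 2
  R[3]: 0 0 0 0 0 1 2 3
  R[4]: 0 0 1 1 1 2 3 4
  R[5]: 1 1 2 2 2 3 4 5
  R[6]: 1 1 2 2 3 4 5 6
  R[7]: 1 1 2 3 4 5 6 7
  R[8]: 1 2 3 4 5 6 7 8

so w = (8, 7, 6, 3, 1, 5, 4, 2).

Rothe diagram D(w) (23 cells), 6 SE-corners (essential conditions):

[(1, 7, 0), (2, 6, 0), (3, 5, 0), (4, 2, 0), (6, 4, 2), (7, 2, 1)]


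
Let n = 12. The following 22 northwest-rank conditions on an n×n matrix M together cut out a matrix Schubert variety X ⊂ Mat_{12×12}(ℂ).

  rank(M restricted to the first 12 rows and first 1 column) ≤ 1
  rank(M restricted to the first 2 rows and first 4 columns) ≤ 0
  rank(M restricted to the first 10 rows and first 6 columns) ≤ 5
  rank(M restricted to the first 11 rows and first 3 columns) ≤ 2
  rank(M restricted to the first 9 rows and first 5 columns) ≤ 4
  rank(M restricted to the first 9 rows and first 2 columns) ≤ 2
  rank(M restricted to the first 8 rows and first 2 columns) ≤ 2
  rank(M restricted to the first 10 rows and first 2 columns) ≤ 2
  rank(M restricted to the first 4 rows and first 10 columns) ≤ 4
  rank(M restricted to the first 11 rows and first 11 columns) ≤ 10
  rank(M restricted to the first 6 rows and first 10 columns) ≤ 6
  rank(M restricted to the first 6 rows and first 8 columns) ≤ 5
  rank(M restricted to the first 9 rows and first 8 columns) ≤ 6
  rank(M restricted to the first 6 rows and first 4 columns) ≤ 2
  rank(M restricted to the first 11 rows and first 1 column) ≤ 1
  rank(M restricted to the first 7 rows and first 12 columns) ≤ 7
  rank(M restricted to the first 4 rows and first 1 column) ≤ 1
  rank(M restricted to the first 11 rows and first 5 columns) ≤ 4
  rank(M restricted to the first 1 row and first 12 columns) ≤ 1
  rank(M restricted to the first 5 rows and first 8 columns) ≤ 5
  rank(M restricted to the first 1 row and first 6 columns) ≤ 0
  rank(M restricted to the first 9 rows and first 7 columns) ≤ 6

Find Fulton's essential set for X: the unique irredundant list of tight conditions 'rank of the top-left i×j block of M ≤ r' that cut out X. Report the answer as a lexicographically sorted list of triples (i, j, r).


Reconstructing r_w from the 22 given conditions:

  R[1]: 0 | 0 | 0 | 0 | 0 | 0 | 1 | 1 | 1 | 1 | 1 | 1
  R[2]: 0 | 0 | 0 | 0 | 1 | 1 | 2 | 2 | 2 | 2 | 2 | 2
  R[3]: 1 | 1 | 1 | 1 | 2 | 2 | 3 | 3 | 3 | 3 | 3 | 3
  R[4]: 1 | 2 | 2 | 2 | 3 | 3 | 4 | 4 | 4 | 4 | 4 | 4
  R[5]: 1 | 2 | 2 | 2 | 3 | 4 | 5 | 5 | 5 | 5 | 5 | 5
  R[6]: 1 | 2 | 2 | 2 | 3 | 4 | 5 | 5 | 6 | 6 | 6 | 6
  R[7]: 1 | 2 | 2 | 3 | 4 | 5 | 6 | 6 | 7 | 7 | 7 | 7
  R[8]: 1 | 2 | 2 | 3 | 4 | 5 | 6 | 6 | 7 | 8 | 8 | 8
  R[9]: 1 | 2 | 2 | 3 | 4 | 5 | 6 | 6 | 7 | 8 | 9 | 9
  R[10]: 1 | 2 | 2 | 3 | 4 | 5 | 6 | 7 | 8 | 9 | 10 | 10
  R[11]: 1 | 2 | 2 | 3 | 4 | 5 | 6 | 7 | 8 | 9 | 10 | 11
  R[12]: 1 | 2 | 3 | 4 | 5 | 6 | 7 | 8 | 9 | 10 | 11 | 12

reading off 1-entries of Δ²R: w = (7, 5, 1, 2, 6, 9, 4, 10, 11, 8, 12, 3).

D(w) has 22 cells with 6 SE-corners; essential set:

[(1, 6, 0), (2, 4, 0), (6, 4, 2), (6, 8, 5), (9, 8, 6), (11, 3, 2)]


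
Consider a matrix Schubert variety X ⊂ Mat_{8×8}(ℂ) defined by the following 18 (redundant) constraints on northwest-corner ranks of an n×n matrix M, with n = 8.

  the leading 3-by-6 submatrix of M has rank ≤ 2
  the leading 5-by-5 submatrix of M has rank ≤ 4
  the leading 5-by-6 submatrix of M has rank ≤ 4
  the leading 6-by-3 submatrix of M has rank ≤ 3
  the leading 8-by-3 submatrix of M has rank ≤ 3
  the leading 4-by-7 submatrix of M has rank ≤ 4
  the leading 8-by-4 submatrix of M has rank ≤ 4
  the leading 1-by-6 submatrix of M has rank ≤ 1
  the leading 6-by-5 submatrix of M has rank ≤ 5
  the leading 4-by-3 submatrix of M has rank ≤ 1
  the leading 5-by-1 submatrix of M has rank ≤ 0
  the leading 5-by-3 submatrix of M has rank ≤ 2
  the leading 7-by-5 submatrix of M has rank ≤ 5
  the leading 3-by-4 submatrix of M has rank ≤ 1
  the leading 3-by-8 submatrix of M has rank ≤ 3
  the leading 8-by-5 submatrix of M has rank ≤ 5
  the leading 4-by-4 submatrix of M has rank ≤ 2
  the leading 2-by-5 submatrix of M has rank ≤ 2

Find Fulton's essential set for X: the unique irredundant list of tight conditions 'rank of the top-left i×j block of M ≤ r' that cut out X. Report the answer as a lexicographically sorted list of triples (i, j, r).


Computing R[i][j] = min implied NW-rank bound (n=8, 18 conditions):

  R[1]: 0 1 1 1 1 1 1 1
  R[2]: 0 1 1 1 2 2 2 2
  R[3]: 0 1 1 1 2 2 3 3
  R[4]: 0 1 1 2 3 3 4 4
  R[5]: 0 1 2 3 4 4 5 5
  R[6]: 1 2 3 4 5 5 6 6
  R[7]: 1 2 3 4 5 6 7 7
  R[8]: 1 2 3 4 5 6 7 8

the unique w with this rank table is (2, 5, 7, 4, 3, 1, 6, 8).

|D(w)|=11, |Ess(w)|=4:

[(3, 4, 1), (3, 6, 2), (4, 3, 1), (5, 1, 0)]


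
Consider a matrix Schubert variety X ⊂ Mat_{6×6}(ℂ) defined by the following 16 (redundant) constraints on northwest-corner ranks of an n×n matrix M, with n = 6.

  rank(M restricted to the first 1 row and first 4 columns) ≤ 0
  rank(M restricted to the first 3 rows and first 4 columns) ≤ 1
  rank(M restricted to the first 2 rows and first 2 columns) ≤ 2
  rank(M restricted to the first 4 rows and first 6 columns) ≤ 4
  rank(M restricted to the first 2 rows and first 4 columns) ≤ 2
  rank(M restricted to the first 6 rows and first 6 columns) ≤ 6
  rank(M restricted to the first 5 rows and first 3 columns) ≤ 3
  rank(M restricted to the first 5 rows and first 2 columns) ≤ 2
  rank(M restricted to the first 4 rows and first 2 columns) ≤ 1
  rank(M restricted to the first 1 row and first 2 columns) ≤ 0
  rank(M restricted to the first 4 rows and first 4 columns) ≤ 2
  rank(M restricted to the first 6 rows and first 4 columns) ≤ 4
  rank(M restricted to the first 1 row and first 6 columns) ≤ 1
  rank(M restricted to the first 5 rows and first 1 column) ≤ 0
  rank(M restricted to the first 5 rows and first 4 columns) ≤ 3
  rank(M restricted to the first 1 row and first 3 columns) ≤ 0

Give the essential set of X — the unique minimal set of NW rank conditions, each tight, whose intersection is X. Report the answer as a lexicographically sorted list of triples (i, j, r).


Computing R[i][j] = min implied NW-rank bound (n=6, 16 conditions):

  i=1: 0 0 0 0 1 1
  i=2: 0 1 1 1 2 2
  i=3: 0 1 1 1 2 3
  i=4: 0 1 2 2 3 4
  i=5: 0 1 2 3 4 5
  i=6: 1 2 3 4 5 6

hence w(1..6) = (5, 2, 6, 3, 4, 1).

Rothe diagram D(w) (10 cells), 3 SE-corners (essential conditions):

[(1, 4, 0), (3, 4, 1), (5, 1, 0)]
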